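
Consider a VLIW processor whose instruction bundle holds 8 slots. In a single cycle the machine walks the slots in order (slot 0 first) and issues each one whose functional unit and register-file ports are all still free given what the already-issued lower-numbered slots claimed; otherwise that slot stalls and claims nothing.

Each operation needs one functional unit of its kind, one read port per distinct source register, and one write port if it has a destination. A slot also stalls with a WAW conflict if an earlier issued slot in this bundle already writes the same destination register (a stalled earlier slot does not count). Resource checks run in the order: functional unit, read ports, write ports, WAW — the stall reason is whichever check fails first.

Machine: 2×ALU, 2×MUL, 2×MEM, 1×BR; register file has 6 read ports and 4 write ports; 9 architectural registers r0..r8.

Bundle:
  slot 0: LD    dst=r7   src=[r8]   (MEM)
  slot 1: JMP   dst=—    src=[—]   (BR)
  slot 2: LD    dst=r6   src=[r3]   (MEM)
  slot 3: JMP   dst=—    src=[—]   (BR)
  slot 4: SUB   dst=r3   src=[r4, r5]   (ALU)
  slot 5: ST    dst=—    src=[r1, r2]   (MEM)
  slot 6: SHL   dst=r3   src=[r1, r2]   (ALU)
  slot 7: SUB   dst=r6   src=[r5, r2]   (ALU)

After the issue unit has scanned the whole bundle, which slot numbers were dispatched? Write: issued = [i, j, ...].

issued = [0, 1, 2, 4]

slot 0 (MEM): ISSUE — free A2,Mu2,Ld1,B1 rp5 wp3
slot 1 (BR): ISSUE — free A2,Mu2,Ld1,B0 rp5 wp3
slot 2 (MEM): ISSUE — free A2,Mu2,Ld0,B0 rp4 wp2
slot 3 (BR): stall FU — free A2,Mu2,Ld0,B0 rp4 wp2
slot 4 (ALU): ISSUE — free A1,Mu2,Ld0,B0 rp2 wp1
slot 5 (MEM): stall FU — free A1,Mu2,Ld0,B0 rp2 wp1
slot 6 (ALU): stall WAW — free A1,Mu2,Ld0,B0 rp2 wp1
slot 7 (ALU): stall WAW — free A1,Mu2,Ld0,B0 rp2 wp1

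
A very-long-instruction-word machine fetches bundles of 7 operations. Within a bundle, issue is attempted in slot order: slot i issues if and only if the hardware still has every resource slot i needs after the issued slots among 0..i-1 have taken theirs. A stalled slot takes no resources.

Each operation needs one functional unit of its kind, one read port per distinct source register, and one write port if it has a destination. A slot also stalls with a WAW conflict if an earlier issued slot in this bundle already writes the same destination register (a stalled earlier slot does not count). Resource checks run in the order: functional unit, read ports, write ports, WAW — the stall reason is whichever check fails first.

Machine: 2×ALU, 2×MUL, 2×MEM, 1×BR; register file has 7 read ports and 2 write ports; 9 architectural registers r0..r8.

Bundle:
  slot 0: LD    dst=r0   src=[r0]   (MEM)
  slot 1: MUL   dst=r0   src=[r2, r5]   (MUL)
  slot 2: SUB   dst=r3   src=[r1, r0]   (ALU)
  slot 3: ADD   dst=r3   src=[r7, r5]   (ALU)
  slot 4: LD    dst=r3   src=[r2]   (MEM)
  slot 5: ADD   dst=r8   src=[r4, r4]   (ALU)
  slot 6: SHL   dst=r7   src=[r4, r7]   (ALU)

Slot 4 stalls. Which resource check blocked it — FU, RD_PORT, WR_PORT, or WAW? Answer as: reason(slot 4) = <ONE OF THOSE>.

reason(slot 4) = WR_PORT

slot 0 (MEM): ISSUE — free A2,Mu2,Ld1,B1 rp6 wp1
slot 1 (MUL): stall WAW — free A2,Mu2,Ld1,B1 rp6 wp1
slot 2 (ALU): ISSUE — free A1,Mu2,Ld1,B1 rp4 wp0
slot 3 (ALU): stall WR_PORT — free A1,Mu2,Ld1,B1 rp4 wp0
slot 4 (MEM): stall WR_PORT — free A1,Mu2,Ld1,B1 rp4 wp0
slot 5 (ALU): stall WR_PORT — free A1,Mu2,Ld1,B1 rp4 wp0
slot 6 (ALU): stall WR_PORT — free A1,Mu2,Ld1,B1 rp4 wp0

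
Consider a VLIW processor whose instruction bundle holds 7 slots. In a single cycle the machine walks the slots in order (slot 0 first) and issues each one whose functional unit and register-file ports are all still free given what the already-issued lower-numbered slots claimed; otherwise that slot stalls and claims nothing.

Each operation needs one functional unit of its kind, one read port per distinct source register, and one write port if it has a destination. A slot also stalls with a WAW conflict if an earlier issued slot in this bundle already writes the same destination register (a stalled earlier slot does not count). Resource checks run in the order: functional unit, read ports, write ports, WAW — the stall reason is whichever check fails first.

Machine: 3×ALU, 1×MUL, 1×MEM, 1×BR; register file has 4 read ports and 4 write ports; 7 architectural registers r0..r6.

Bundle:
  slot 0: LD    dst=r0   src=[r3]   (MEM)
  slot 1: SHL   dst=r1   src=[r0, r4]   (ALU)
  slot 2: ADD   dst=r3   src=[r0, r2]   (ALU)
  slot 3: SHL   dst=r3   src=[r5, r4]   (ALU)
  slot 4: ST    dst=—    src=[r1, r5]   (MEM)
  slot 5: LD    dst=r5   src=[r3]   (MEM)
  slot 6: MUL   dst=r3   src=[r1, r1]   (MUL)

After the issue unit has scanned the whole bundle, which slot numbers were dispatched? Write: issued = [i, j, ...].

slot 0 (MEM): ISSUE — free A3,Mu1,Ld0,B1 rp3 wp3
slot 1 (ALU): ISSUE — free A2,Mu1,Ld0,B1 rp1 wp2
slot 2 (ALU): stall RD_PORT — free A2,Mu1,Ld0,B1 rp1 wp2
slot 3 (ALU): stall RD_PORT — free A2,Mu1,Ld0,B1 rp1 wp2
slot 4 (MEM): stall FU — free A2,Mu1,Ld0,B1 rp1 wp2
slot 5 (MEM): stall FU — free A2,Mu1,Ld0,B1 rp1 wp2
slot 6 (MUL): ISSUE — free A2,Mu0,Ld0,B1 rp0 wp1

issued = [0, 1, 6]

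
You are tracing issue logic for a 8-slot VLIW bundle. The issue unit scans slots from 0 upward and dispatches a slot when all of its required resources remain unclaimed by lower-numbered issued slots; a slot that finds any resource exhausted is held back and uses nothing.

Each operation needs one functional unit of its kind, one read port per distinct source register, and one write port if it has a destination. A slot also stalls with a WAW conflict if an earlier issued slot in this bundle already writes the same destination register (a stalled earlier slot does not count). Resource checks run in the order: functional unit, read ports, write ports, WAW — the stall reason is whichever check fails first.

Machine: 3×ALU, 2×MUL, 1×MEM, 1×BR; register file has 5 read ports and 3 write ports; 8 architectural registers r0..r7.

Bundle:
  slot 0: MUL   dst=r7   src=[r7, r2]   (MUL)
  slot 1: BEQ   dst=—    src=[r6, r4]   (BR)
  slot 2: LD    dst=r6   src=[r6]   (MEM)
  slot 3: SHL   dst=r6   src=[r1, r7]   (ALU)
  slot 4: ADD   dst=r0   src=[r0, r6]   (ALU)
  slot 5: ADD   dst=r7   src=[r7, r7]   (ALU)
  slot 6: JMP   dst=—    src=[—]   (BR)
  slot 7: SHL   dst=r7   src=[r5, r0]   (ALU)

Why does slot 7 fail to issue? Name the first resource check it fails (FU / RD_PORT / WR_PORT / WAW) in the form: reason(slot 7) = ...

reason(slot 7) = RD_PORT

#0 MUL src=r7,r2 dispatched  <A:3 Mu:1 Ld:1 B:1 rd:3 wr:2>
#1 BR src=r6,r4 dispatched  <A:3 Mu:1 Ld:1 B:0 rd:1 wr:2>
#2 MEM src=r6 dispatched  <A:3 Mu:1 Ld:0 B:0 rd:0 wr:1>
#3 ALU src=r1,r7 held:RD_PORT  <A:3 Mu:1 Ld:0 B:0 rd:0 wr:1>
#4 ALU src=r0,r6 held:RD_PORT  <A:3 Mu:1 Ld:0 B:0 rd:0 wr:1>
#5 ALU src=r7,r7 held:RD_PORT  <A:3 Mu:1 Ld:0 B:0 rd:0 wr:1>
#6 BR src=- held:FU  <A:3 Mu:1 Ld:0 B:0 rd:0 wr:1>
#7 ALU src=r5,r0 held:RD_PORT  <A:3 Mu:1 Ld:0 B:0 rd:0 wr:1>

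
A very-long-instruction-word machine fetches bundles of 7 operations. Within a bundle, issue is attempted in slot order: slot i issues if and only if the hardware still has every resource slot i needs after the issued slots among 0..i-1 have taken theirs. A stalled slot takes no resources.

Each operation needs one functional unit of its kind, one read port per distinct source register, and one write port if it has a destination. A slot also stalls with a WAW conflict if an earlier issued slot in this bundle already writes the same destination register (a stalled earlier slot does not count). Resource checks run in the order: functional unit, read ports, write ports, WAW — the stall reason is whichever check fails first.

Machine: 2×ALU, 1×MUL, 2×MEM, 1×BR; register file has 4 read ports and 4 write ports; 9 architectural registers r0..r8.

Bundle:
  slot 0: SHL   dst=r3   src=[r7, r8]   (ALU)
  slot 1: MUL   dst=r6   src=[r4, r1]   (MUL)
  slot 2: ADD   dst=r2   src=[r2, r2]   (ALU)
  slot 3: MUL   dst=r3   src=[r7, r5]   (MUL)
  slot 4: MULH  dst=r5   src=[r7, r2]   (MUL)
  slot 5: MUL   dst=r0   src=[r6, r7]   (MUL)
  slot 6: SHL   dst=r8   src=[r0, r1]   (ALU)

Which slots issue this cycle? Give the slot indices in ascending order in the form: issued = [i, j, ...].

issued = [0, 1]

#0 ALU src=r7,r8 dispatched  <A:1 Mu:1 Ld:2 B:1 rd:2 wr:3>
#1 MUL src=r4,r1 dispatched  <A:1 Mu:0 Ld:2 B:1 rd:0 wr:2>
#2 ALU src=r2,r2 held:RD_PORT  <A:1 Mu:0 Ld:2 B:1 rd:0 wr:2>
#3 MUL src=r7,r5 held:FU  <A:1 Mu:0 Ld:2 B:1 rd:0 wr:2>
#4 MUL src=r7,r2 held:FU  <A:1 Mu:0 Ld:2 B:1 rd:0 wr:2>
#5 MUL src=r6,r7 held:FU  <A:1 Mu:0 Ld:2 B:1 rd:0 wr:2>
#6 ALU src=r0,r1 held:RD_PORT  <A:1 Mu:0 Ld:2 B:1 rd:0 wr:2>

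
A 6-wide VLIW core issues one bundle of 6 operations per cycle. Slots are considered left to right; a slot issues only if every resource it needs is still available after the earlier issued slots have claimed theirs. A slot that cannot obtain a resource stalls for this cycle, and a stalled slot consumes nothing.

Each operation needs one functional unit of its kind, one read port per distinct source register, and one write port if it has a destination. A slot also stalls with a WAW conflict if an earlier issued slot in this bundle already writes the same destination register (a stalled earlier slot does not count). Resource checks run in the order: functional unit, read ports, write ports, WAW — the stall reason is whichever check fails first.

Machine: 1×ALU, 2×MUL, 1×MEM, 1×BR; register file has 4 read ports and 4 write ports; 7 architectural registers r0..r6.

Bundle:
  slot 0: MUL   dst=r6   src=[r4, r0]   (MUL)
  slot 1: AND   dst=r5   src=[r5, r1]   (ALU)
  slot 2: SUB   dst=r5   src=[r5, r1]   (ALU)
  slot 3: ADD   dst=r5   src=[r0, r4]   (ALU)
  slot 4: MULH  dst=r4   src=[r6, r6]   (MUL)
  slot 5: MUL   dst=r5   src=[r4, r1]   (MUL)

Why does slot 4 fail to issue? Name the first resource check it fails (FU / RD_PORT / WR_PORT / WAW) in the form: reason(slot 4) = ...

reason(slot 4) = RD_PORT

#0 MUL src=r4,r0 dispatched  <A:1 Mu:1 Ld:1 B:1 rd:2 wr:3>
#1 ALU src=r5,r1 dispatched  <A:0 Mu:1 Ld:1 B:1 rd:0 wr:2>
#2 ALU src=r5,r1 held:FU  <A:0 Mu:1 Ld:1 B:1 rd:0 wr:2>
#3 ALU src=r0,r4 held:FU  <A:0 Mu:1 Ld:1 B:1 rd:0 wr:2>
#4 MUL src=r6,r6 held:RD_PORT  <A:0 Mu:1 Ld:1 B:1 rd:0 wr:2>
#5 MUL src=r4,r1 held:RD_PORT  <A:0 Mu:1 Ld:1 B:1 rd:0 wr:2>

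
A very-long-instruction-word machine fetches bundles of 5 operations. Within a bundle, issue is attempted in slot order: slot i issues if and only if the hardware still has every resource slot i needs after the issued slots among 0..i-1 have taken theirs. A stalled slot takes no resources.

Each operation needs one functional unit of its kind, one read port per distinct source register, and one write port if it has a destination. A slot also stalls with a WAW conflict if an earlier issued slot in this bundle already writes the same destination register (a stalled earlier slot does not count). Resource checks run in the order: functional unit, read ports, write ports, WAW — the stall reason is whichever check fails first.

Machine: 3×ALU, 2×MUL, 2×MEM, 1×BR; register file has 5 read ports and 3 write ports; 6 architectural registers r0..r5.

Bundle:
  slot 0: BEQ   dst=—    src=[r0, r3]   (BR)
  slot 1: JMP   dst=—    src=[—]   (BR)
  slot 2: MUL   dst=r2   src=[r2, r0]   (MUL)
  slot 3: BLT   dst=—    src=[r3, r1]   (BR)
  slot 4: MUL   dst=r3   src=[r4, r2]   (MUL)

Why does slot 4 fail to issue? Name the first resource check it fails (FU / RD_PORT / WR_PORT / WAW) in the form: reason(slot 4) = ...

reason(slot 4) = RD_PORT

(0) want 1×BR +2rd +0wr — yes → AL3|MU2|ME2|BR0|rd3|wr3
(1) want 1×BR +0rd +0wr — FU → AL3|MU2|ME2|BR0|rd3|wr3
(2) want 1×MUL +2rd +1wr — yes → AL3|MU1|ME2|BR0|rd1|wr2
(3) want 1×BR +2rd +0wr — FU → AL3|MU1|ME2|BR0|rd1|wr2
(4) want 1×MUL +2rd +1wr — RD_PORT → AL3|MU1|ME2|BR0|rd1|wr2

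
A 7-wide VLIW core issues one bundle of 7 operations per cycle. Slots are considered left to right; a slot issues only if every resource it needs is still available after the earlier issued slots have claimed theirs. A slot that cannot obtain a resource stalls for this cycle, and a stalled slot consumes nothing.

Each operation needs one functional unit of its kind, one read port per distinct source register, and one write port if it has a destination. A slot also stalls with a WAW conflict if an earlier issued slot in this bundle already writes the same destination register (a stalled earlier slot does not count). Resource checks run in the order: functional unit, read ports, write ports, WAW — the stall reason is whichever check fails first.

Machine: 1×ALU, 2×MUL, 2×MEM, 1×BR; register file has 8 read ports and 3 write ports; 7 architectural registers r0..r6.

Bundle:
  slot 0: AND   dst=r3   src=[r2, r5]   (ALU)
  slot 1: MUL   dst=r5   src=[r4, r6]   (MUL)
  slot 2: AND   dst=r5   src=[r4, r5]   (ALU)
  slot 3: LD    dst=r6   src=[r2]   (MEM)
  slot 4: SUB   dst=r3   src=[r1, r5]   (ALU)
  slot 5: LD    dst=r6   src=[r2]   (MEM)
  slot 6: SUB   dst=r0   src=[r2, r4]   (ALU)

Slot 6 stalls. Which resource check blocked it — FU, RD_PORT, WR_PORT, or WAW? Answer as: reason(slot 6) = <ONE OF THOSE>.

slot 0 (ALU): ISSUE — free A0,Mu2,Ld2,B1 rp6 wp2
slot 1 (MUL): ISSUE — free A0,Mu1,Ld2,B1 rp4 wp1
slot 2 (ALU): stall FU — free A0,Mu1,Ld2,B1 rp4 wp1
slot 3 (MEM): ISSUE — free A0,Mu1,Ld1,B1 rp3 wp0
slot 4 (ALU): stall FU — free A0,Mu1,Ld1,B1 rp3 wp0
slot 5 (MEM): stall WR_PORT — free A0,Mu1,Ld1,B1 rp3 wp0
slot 6 (ALU): stall FU — free A0,Mu1,Ld1,B1 rp3 wp0

reason(slot 6) = FU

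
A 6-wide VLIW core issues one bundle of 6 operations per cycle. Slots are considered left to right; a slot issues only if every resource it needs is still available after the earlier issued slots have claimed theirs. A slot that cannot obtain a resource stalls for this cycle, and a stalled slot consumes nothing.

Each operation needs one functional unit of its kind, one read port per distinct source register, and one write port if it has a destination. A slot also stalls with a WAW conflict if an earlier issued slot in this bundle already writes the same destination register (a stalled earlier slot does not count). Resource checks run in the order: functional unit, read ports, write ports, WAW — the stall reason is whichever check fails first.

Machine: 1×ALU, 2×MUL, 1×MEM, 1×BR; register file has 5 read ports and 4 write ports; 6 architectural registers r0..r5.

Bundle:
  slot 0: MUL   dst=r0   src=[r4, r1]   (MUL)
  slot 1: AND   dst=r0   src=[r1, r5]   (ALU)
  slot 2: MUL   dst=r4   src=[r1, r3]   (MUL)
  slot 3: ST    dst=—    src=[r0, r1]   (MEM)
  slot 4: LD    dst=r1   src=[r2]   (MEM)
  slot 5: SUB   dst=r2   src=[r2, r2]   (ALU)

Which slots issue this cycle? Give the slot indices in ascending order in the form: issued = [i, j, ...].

issued = [0, 2, 4]

#0 MUL src=r4,r1 dispatched  <A:1 Mu:1 Ld:1 B:1 rd:3 wr:3>
#1 ALU src=r1,r5 held:WAW  <A:1 Mu:1 Ld:1 B:1 rd:3 wr:3>
#2 MUL src=r1,r3 dispatched  <A:1 Mu:0 Ld:1 B:1 rd:1 wr:2>
#3 MEM src=r0,r1 held:RD_PORT  <A:1 Mu:0 Ld:1 B:1 rd:1 wr:2>
#4 MEM src=r2 dispatched  <A:1 Mu:0 Ld:0 B:1 rd:0 wr:1>
#5 ALU src=r2,r2 held:RD_PORT  <A:1 Mu:0 Ld:0 B:1 rd:0 wr:1>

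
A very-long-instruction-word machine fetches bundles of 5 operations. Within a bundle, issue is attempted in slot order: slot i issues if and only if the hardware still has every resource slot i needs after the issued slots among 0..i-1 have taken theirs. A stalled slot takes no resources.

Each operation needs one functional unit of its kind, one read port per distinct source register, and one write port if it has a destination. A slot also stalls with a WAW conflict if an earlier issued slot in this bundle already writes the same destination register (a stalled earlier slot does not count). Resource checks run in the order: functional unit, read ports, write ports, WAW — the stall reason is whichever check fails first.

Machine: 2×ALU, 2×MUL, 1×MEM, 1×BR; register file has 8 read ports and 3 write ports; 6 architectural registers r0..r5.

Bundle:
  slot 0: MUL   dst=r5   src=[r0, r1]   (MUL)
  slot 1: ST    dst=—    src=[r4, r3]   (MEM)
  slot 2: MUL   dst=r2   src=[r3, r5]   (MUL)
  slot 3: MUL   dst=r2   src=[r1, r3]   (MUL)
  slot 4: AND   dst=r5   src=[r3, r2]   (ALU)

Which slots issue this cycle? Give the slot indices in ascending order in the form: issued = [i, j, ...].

#0 MUL src=r0,r1 dispatched  <A:2 Mu:1 Ld:1 B:1 rd:6 wr:2>
#1 MEM src=r4,r3 dispatched  <A:2 Mu:1 Ld:0 B:1 rd:4 wr:2>
#2 MUL src=r3,r5 dispatched  <A:2 Mu:0 Ld:0 B:1 rd:2 wr:1>
#3 MUL src=r1,r3 held:FU  <A:2 Mu:0 Ld:0 B:1 rd:2 wr:1>
#4 ALU src=r3,r2 held:WAW  <A:2 Mu:0 Ld:0 B:1 rd:2 wr:1>

issued = [0, 1, 2]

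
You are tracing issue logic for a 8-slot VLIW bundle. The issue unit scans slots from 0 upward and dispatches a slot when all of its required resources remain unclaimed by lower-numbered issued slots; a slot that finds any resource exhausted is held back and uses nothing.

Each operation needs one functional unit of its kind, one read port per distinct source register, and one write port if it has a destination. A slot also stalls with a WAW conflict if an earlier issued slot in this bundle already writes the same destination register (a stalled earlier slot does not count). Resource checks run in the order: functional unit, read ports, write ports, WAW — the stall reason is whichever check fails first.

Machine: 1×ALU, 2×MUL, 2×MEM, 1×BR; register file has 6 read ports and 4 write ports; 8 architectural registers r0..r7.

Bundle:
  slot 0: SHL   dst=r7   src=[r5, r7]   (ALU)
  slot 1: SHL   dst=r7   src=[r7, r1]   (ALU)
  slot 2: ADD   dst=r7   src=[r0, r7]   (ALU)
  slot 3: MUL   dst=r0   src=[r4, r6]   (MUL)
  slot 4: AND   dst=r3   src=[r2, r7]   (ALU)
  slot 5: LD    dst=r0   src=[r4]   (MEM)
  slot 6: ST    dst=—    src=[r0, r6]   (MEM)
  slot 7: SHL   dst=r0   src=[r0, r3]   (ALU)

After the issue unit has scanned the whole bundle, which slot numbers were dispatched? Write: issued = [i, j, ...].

(0) want 1×ALU +2rd +1wr — yes → AL0|MU2|ME2|BR1|rd4|wr3
(1) want 1×ALU +2rd +1wr — FU → AL0|MU2|ME2|BR1|rd4|wr3
(2) want 1×ALU +2rd +1wr — FU → AL0|MU2|ME2|BR1|rd4|wr3
(3) want 1×MUL +2rd +1wr — yes → AL0|MU1|ME2|BR1|rd2|wr2
(4) want 1×ALU +2rd +1wr — FU → AL0|MU1|ME2|BR1|rd2|wr2
(5) want 1×MEM +1rd +1wr — WAW → AL0|MU1|ME2|BR1|rd2|wr2
(6) want 1×MEM +2rd +0wr — yes → AL0|MU1|ME1|BR1|rd0|wr2
(7) want 1×ALU +2rd +1wr — FU → AL0|MU1|ME1|BR1|rd0|wr2

issued = [0, 3, 6]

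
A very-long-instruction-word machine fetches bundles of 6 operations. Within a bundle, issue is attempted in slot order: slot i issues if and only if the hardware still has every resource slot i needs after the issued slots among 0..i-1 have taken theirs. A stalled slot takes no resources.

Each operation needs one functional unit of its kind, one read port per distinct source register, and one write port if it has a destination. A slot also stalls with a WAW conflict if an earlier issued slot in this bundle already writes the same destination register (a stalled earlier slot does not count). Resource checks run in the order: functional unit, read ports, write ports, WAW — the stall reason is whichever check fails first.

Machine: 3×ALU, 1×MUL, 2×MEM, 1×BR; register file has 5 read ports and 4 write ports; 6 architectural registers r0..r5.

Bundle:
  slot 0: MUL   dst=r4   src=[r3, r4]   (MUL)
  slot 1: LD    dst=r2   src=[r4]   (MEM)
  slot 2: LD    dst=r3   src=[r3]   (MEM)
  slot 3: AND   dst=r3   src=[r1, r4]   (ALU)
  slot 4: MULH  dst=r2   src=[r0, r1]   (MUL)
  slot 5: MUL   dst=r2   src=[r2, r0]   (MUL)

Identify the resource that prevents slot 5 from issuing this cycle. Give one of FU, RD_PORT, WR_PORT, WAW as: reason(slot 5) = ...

slot 0 (MUL): ISSUE — free A3,Mu0,Ld2,B1 rp3 wp3
slot 1 (MEM): ISSUE — free A3,Mu0,Ld1,B1 rp2 wp2
slot 2 (MEM): ISSUE — free A3,Mu0,Ld0,B1 rp1 wp1
slot 3 (ALU): stall RD_PORT — free A3,Mu0,Ld0,B1 rp1 wp1
slot 4 (MUL): stall FU — free A3,Mu0,Ld0,B1 rp1 wp1
slot 5 (MUL): stall FU — free A3,Mu0,Ld0,B1 rp1 wp1

reason(slot 5) = FU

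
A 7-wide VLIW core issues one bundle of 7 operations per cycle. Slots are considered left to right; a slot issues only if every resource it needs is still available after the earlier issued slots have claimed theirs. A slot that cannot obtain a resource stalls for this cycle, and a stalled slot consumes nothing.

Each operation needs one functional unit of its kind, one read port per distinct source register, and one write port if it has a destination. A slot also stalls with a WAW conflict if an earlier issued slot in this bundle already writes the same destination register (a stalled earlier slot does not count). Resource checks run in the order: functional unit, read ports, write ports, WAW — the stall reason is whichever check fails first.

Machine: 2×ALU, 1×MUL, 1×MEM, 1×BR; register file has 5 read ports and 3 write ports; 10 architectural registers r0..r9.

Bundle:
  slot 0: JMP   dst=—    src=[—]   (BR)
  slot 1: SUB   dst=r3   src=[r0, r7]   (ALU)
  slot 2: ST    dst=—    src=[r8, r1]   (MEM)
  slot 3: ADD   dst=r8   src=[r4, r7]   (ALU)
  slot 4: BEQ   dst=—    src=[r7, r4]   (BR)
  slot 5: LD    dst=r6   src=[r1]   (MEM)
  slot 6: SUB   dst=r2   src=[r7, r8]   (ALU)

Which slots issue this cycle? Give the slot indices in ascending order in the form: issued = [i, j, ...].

slot 0 (BR): ISSUE — free A2,Mu1,Ld1,B0 rp5 wp3
slot 1 (ALU): ISSUE — free A1,Mu1,Ld1,B0 rp3 wp2
slot 2 (MEM): ISSUE — free A1,Mu1,Ld0,B0 rp1 wp2
slot 3 (ALU): stall RD_PORT — free A1,Mu1,Ld0,B0 rp1 wp2
slot 4 (BR): stall FU — free A1,Mu1,Ld0,B0 rp1 wp2
slot 5 (MEM): stall FU — free A1,Mu1,Ld0,B0 rp1 wp2
slot 6 (ALU): stall RD_PORT — free A1,Mu1,Ld0,B0 rp1 wp2

issued = [0, 1, 2]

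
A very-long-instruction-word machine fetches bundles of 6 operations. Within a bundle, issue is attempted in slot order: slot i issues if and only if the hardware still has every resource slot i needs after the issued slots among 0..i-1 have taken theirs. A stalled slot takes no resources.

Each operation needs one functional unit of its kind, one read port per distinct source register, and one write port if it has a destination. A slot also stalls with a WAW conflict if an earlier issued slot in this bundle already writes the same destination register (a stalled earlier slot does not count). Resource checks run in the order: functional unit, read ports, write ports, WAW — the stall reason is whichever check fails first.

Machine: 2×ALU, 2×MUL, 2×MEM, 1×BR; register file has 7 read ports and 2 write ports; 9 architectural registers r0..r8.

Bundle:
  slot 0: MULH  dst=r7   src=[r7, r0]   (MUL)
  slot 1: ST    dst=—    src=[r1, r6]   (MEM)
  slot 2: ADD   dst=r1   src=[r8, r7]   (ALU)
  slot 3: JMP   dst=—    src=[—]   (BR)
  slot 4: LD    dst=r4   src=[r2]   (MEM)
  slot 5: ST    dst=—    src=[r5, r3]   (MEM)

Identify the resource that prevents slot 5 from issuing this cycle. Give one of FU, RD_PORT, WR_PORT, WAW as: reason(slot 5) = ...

reason(slot 5) = RD_PORT

  0. MUL→r7 ⇒ go  {2A/1Mu/2Ld/1B | 5r 1w}
  1. MEM ⇒ go  {2A/1Mu/1Ld/1B | 3r 1w}
  2. ALU→r1 ⇒ go  {1A/1Mu/1Ld/1B | 1r 0w}
  3. BR ⇒ go  {1A/1Mu/1Ld/0B | 1r 0w}
  4. MEM→r4 ⇒ no(WR_PORT)  {1A/1Mu/1Ld/0B | 1r 0w}
  5. MEM ⇒ no(RD_PORT)  {1A/1Mu/1Ld/0B | 1r 0w}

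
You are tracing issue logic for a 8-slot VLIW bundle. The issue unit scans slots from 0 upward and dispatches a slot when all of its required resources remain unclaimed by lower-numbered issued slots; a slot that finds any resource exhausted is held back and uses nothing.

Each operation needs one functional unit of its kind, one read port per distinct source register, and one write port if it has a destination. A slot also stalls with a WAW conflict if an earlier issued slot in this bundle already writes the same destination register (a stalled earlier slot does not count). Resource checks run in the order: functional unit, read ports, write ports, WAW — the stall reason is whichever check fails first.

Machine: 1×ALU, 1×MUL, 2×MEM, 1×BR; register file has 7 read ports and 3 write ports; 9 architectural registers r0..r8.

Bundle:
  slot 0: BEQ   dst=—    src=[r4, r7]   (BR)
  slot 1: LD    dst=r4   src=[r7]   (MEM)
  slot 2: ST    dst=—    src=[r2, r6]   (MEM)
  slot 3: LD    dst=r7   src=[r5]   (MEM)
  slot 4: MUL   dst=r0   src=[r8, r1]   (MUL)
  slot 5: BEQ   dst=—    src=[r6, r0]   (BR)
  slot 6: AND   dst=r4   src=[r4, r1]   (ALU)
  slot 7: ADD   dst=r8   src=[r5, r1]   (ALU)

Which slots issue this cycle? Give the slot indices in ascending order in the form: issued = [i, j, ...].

  0. BR ⇒ go  {1A/1Mu/2Ld/0B | 5r 3w}
  1. MEM→r4 ⇒ go  {1A/1Mu/1Ld/0B | 4r 2w}
  2. MEM ⇒ go  {1A/1Mu/0Ld/0B | 2r 2w}
  3. MEM→r7 ⇒ no(FU)  {1A/1Mu/0Ld/0B | 2r 2w}
  4. MUL→r0 ⇒ go  {1A/0Mu/0Ld/0B | 0r 1w}
  5. BR ⇒ no(FU)  {1A/0Mu/0Ld/0B | 0r 1w}
  6. ALU→r4 ⇒ no(RD_PORT)  {1A/0Mu/0Ld/0B | 0r 1w}
  7. ALU→r8 ⇒ no(RD_PORT)  {1A/0Mu/0Ld/0B | 0r 1w}

issued = [0, 1, 2, 4]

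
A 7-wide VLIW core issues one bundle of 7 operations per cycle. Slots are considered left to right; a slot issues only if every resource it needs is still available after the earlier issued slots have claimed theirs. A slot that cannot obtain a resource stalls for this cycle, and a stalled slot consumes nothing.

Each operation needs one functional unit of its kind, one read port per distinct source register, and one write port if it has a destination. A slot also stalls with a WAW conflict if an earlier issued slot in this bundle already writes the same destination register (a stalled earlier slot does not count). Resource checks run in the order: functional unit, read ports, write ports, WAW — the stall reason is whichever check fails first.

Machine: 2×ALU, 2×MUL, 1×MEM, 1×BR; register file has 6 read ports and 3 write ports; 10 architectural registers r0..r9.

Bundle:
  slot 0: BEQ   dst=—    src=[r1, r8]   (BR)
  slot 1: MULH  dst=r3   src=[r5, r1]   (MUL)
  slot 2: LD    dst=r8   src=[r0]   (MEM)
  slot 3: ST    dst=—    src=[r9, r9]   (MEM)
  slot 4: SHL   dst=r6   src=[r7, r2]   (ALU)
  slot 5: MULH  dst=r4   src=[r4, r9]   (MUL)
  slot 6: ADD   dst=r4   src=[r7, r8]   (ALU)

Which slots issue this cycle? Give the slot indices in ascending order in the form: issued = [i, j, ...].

  0. BR ⇒ go  {2A/2Mu/1Ld/0B | 4r 3w}
  1. MUL→r3 ⇒ go  {2A/1Mu/1Ld/0B | 2r 2w}
  2. MEM→r8 ⇒ go  {2A/1Mu/0Ld/0B | 1r 1w}
  3. MEM ⇒ no(FU)  {2A/1Mu/0Ld/0B | 1r 1w}
  4. ALU→r6 ⇒ no(RD_PORT)  {2A/1Mu/0Ld/0B | 1r 1w}
  5. MUL→r4 ⇒ no(RD_PORT)  {2A/1Mu/0Ld/0B | 1r 1w}
  6. ALU→r4 ⇒ no(RD_PORT)  {2A/1Mu/0Ld/0B | 1r 1w}

issued = [0, 1, 2]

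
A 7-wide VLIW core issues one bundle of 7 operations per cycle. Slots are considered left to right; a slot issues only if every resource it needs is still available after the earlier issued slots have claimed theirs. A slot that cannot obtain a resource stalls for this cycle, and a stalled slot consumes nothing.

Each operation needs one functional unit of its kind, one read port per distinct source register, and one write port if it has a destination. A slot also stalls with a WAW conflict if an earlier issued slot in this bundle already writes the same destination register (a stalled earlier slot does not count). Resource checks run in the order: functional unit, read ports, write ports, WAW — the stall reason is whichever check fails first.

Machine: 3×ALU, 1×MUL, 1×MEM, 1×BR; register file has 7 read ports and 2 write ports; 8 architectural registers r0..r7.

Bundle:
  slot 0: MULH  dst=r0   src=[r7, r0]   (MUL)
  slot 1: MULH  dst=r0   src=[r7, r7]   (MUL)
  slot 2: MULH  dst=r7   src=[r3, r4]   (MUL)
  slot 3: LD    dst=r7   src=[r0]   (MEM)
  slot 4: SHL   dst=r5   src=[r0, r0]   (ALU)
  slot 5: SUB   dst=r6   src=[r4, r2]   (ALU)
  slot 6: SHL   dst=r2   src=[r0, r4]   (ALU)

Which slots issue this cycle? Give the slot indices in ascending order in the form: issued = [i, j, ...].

issued = [0, 3]

  0. MUL→r0 ⇒ go  {3A/0Mu/1Ld/1B | 5r 1w}
  1. MUL→r0 ⇒ no(FU)  {3A/0Mu/1Ld/1B | 5r 1w}
  2. MUL→r7 ⇒ no(FU)  {3A/0Mu/1Ld/1B | 5r 1w}
  3. MEM→r7 ⇒ go  {3A/0Mu/0Ld/1B | 4r 0w}
  4. ALU→r5 ⇒ no(WR_PORT)  {3A/0Mu/0Ld/1B | 4r 0w}
  5. ALU→r6 ⇒ no(WR_PORT)  {3A/0Mu/0Ld/1B | 4r 0w}
  6. ALU→r2 ⇒ no(WR_PORT)  {3A/0Mu/0Ld/1B | 4r 0w}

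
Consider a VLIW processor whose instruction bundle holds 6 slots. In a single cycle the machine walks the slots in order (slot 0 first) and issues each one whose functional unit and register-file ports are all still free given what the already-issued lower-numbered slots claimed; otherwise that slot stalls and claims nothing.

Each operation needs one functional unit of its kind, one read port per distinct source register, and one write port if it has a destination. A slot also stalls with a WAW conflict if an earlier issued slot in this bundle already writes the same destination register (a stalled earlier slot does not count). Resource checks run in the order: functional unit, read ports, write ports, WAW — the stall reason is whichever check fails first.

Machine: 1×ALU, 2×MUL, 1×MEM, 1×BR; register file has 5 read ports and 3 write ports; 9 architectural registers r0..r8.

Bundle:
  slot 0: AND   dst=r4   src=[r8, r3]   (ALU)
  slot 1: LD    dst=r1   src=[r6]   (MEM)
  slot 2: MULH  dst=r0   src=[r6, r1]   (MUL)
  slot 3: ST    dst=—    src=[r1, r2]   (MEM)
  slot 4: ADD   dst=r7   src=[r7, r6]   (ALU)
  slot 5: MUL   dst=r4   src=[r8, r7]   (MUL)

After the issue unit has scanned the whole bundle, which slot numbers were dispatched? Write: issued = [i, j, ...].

slot 0 (ALU): ISSUE — free A0,Mu2,Ld1,B1 rp3 wp2
slot 1 (MEM): ISSUE — free A0,Mu2,Ld0,B1 rp2 wp1
slot 2 (MUL): ISSUE — free A0,Mu1,Ld0,B1 rp0 wp0
slot 3 (MEM): stall FU — free A0,Mu1,Ld0,B1 rp0 wp0
slot 4 (ALU): stall FU — free A0,Mu1,Ld0,B1 rp0 wp0
slot 5 (MUL): stall RD_PORT — free A0,Mu1,Ld0,B1 rp0 wp0

issued = [0, 1, 2]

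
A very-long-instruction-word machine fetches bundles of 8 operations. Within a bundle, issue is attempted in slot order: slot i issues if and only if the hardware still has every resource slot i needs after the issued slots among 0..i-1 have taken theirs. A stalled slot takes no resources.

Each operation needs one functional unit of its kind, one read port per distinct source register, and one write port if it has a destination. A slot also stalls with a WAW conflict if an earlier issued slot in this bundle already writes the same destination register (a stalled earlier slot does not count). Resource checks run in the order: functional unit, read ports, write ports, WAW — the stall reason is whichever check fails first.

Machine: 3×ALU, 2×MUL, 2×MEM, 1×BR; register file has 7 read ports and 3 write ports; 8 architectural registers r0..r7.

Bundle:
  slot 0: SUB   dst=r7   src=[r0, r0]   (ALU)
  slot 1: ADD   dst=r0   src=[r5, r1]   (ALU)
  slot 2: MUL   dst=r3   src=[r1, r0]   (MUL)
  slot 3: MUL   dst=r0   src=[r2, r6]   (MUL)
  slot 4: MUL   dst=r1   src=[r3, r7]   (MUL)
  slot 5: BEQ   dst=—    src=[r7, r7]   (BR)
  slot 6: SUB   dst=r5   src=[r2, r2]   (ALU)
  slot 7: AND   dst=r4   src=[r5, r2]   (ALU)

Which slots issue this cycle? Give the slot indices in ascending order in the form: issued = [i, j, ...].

issued = [0, 1, 2, 5]

[0] ALU needs rd=1 wr=1: ok; after: ALU=2 MUL=2 MEM=2 BR=1, R=6, W=2
[1] ALU needs rd=2 wr=1: ok; after: ALU=1 MUL=2 MEM=2 BR=1, R=4, W=1
[2] MUL needs rd=2 wr=1: ok; after: ALU=1 MUL=1 MEM=2 BR=1, R=2, W=0
[3] MUL needs rd=2 wr=1: WR_PORT; after: ALU=1 MUL=1 MEM=2 BR=1, R=2, W=0
[4] MUL needs rd=2 wr=1: WR_PORT; after: ALU=1 MUL=1 MEM=2 BR=1, R=2, W=0
[5] BR needs rd=1 wr=0: ok; after: ALU=1 MUL=1 MEM=2 BR=0, R=1, W=0
[6] ALU needs rd=1 wr=1: WR_PORT; after: ALU=1 MUL=1 MEM=2 BR=0, R=1, W=0
[7] ALU needs rd=2 wr=1: RD_PORT; after: ALU=1 MUL=1 MEM=2 BR=0, R=1, W=0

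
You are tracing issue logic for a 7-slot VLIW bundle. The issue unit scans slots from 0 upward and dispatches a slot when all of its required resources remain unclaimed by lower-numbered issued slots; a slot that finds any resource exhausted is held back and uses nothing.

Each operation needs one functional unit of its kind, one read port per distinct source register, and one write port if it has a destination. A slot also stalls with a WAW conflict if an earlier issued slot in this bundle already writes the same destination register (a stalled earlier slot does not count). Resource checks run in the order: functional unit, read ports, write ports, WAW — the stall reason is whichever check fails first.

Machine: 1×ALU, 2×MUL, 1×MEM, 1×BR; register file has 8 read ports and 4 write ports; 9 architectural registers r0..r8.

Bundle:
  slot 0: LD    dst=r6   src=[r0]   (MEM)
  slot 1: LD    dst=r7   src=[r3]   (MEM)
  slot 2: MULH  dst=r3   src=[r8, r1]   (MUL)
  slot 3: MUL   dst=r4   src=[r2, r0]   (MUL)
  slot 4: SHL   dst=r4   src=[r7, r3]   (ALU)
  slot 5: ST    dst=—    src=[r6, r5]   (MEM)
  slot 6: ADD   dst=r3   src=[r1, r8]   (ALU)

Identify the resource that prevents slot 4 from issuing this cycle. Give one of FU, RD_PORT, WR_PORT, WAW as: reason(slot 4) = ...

reason(slot 4) = WAW

slot 0 (MEM): ISSUE — free A1,Mu2,Ld0,B1 rp7 wp3
slot 1 (MEM): stall FU — free A1,Mu2,Ld0,B1 rp7 wp3
slot 2 (MUL): ISSUE — free A1,Mu1,Ld0,B1 rp5 wp2
slot 3 (MUL): ISSUE — free A1,Mu0,Ld0,B1 rp3 wp1
slot 4 (ALU): stall WAW — free A1,Mu0,Ld0,B1 rp3 wp1
slot 5 (MEM): stall FU — free A1,Mu0,Ld0,B1 rp3 wp1
slot 6 (ALU): stall WAW — free A1,Mu0,Ld0,B1 rp3 wp1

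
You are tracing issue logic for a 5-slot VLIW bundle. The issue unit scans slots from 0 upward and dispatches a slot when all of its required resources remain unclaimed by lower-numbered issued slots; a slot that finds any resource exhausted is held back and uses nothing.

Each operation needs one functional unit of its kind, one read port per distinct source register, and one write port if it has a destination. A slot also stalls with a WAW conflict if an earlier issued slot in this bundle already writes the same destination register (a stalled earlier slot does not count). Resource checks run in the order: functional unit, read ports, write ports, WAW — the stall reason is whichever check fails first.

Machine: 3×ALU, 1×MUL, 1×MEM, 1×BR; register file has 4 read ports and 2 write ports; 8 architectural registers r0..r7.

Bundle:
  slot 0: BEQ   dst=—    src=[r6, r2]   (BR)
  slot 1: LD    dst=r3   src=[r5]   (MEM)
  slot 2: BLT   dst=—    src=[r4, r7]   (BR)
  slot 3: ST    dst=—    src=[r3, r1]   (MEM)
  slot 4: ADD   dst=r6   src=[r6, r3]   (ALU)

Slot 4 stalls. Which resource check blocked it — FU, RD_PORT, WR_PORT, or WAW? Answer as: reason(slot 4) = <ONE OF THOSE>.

#0 BR src=r6,r2 dispatched  <A:3 Mu:1 Ld:1 B:0 rd:2 wr:2>
#1 MEM src=r5 dispatched  <A:3 Mu:1 Ld:0 B:0 rd:1 wr:1>
#2 BR src=r4,r7 held:FU  <A:3 Mu:1 Ld:0 B:0 rd:1 wr:1>
#3 MEM src=r3,r1 held:FU  <A:3 Mu:1 Ld:0 B:0 rd:1 wr:1>
#4 ALU src=r6,r3 held:RD_PORT  <A:3 Mu:1 Ld:0 B:0 rd:1 wr:1>

reason(slot 4) = RD_PORT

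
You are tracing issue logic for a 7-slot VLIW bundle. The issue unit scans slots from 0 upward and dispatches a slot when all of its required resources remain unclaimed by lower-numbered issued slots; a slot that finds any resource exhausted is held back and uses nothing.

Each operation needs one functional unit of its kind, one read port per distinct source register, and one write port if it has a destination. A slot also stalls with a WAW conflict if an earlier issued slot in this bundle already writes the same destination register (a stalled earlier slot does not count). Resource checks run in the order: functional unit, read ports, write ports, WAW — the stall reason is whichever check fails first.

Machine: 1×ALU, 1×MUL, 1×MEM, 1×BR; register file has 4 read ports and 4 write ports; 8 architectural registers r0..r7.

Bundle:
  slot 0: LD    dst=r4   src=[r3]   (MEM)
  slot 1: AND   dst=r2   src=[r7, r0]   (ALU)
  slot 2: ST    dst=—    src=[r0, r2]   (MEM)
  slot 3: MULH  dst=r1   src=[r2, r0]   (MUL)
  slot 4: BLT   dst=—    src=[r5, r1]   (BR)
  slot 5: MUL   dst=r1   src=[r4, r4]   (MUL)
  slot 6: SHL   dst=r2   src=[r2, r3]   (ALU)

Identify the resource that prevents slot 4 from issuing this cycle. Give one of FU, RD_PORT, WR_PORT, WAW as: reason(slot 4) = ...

reason(slot 4) = RD_PORT

slot 0 (MEM): ISSUE — free A1,Mu1,Ld0,B1 rp3 wp3
slot 1 (ALU): ISSUE — free A0,Mu1,Ld0,B1 rp1 wp2
slot 2 (MEM): stall FU — free A0,Mu1,Ld0,B1 rp1 wp2
slot 3 (MUL): stall RD_PORT — free A0,Mu1,Ld0,B1 rp1 wp2
slot 4 (BR): stall RD_PORT — free A0,Mu1,Ld0,B1 rp1 wp2
slot 5 (MUL): ISSUE — free A0,Mu0,Ld0,B1 rp0 wp1
slot 6 (ALU): stall FU — free A0,Mu0,Ld0,B1 rp0 wp1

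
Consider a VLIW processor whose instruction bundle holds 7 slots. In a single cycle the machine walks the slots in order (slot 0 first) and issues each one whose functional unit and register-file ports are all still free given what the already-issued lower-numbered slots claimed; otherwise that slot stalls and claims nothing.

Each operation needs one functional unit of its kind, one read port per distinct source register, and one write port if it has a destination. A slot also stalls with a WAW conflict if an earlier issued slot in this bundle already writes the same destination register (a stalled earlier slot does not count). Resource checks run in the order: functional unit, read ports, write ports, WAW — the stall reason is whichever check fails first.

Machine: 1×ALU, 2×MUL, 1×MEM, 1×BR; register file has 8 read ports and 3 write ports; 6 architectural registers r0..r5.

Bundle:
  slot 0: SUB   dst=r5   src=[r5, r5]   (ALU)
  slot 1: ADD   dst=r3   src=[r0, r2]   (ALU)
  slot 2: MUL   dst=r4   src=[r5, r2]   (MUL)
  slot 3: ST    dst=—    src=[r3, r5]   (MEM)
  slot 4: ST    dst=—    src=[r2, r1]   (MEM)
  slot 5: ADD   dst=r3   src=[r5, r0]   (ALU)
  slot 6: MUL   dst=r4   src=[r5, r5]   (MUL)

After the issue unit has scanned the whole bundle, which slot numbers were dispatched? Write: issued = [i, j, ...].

slot 0 (ALU): ISSUE — free A0,Mu2,Ld1,B1 rp7 wp2
slot 1 (ALU): stall FU — free A0,Mu2,Ld1,B1 rp7 wp2
slot 2 (MUL): ISSUE — free A0,Mu1,Ld1,B1 rp5 wp1
slot 3 (MEM): ISSUE — free A0,Mu1,Ld0,B1 rp3 wp1
slot 4 (MEM): stall FU — free A0,Mu1,Ld0,B1 rp3 wp1
slot 5 (ALU): stall FU — free A0,Mu1,Ld0,B1 rp3 wp1
slot 6 (MUL): stall WAW — free A0,Mu1,Ld0,B1 rp3 wp1

issued = [0, 2, 3]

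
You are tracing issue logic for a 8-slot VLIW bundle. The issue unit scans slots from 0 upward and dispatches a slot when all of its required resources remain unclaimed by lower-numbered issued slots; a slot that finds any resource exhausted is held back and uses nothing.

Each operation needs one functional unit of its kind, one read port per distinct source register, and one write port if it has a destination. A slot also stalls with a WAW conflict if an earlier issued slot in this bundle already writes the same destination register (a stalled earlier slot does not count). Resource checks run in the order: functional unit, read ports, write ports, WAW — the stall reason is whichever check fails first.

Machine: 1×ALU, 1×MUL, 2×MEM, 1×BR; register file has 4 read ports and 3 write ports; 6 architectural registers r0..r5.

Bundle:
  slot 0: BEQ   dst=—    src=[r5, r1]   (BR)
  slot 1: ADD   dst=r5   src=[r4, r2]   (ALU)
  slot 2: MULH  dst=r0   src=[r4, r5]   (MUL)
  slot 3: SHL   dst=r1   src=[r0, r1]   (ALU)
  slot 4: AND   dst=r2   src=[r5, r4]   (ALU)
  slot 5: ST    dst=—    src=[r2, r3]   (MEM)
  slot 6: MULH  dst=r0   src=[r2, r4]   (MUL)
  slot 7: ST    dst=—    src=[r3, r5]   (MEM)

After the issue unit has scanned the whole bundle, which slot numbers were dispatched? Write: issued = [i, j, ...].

issued = [0, 1]

#0 BR src=r5,r1 dispatched  <A:1 Mu:1 Ld:2 B:0 rd:2 wr:3>
#1 ALU src=r4,r2 dispatched  <A:0 Mu:1 Ld:2 B:0 rd:0 wr:2>
#2 MUL src=r4,r5 held:RD_PORT  <A:0 Mu:1 Ld:2 B:0 rd:0 wr:2>
#3 ALU src=r0,r1 held:FU  <A:0 Mu:1 Ld:2 B:0 rd:0 wr:2>
#4 ALU src=r5,r4 held:FU  <A:0 Mu:1 Ld:2 B:0 rd:0 wr:2>
#5 MEM src=r2,r3 held:RD_PORT  <A:0 Mu:1 Ld:2 B:0 rd:0 wr:2>
#6 MUL src=r2,r4 held:RD_PORT  <A:0 Mu:1 Ld:2 B:0 rd:0 wr:2>
#7 MEM src=r3,r5 held:RD_PORT  <A:0 Mu:1 Ld:2 B:0 rd:0 wr:2>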